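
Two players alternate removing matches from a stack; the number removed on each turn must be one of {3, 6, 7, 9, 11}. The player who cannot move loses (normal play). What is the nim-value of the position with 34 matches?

2

G(0) = 0
G(1) = mex{} = 0
G(2) = mex{} = 0
G(3) = mex{0} = 1
G(4) = mex{0} = 1
G(5) = mex{0} = 1
G(6) = mex{1,0} = 2
G(7) = mex{1,0,0} = 2
G(8) = mex{1,0,0} = 2
G(9) = mex{2,1,0,0} = 3
G(10) = mex{2,1,1,0} = 3
G(11) = mex{2,1,1,0,0} = 3
G(12) = mex{3,2,1,1,0} = 4
G(13) = mex{3,2,2,1,0} = 4
G(14) = mex{3,2,2,1,1} = 0
G(15) = mex{4,3,2,2,1} = 0
G(16) = mex{4,3,3,2,1} = 0
G(17) = mex{0,3,3,2,2} = 1
G(18) = mex{0,4,3,3,2} = 1
G(19) = mex{0,4,4,3,2} = 1
G(20) = mex{1,0,4,3,3} = 2
G(21) = mex{1,0,0,4,3} = 2
G(22) = mex{1,0,0,4,3} = 2
G(23) = mex{2,1,0,0,4} = 3
G(24) = mex{2,1,1,0,4} = 3
G(25) = mex{2,1,1,0,0} = 3
G(26) = mex{3,2,1,1,0} = 4
G(27) = mex{3,2,2,1,0} = 4
G(28) = mex{3,2,2,1,1} = 0
G(29) = mex{4,3,2,2,1} = 0
G(30) = mex{4,3,3,2,1} = 0
G(31) = mex{0,3,3,2,2} = 1
G(32) = mex{0,4,3,3,2} = 1
G(33) = mex{0,4,4,3,2} = 1
G(34) = mex{1,0,4,3,3} = 2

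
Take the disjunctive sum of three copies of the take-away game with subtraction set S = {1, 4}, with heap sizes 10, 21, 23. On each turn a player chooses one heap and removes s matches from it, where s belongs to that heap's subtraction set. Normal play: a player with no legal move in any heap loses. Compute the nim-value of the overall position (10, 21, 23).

All heaps use S = {1, 4}:
n :  0  1  2  3  4  5  6  7  8  9 10 11 12 13 14 15 16 17 18 19 20 21 22 23
G :  0  1  0  1  2  0  1  0  1  2  0  1  0  1  2  0  1  0  1  2  0  1  0  1
Heap A: G(10) = 0.
Heap B: G(21) = 1.
Heap C: G(23) = 1.
Combined Grundy value = 0 ⊕ 1 ⊕ 1 = 0.

0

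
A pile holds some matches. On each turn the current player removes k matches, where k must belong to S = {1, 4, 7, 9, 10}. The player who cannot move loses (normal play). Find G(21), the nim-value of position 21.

0

G(0) = 0
G(1) = mex{0} = 1
G(2) = mex{1} = 0
G(3) = mex{0} = 1
G(4) = mex{1,0} = 2
G(5) = mex{2,1} = 0
G(6) = mex{0,0} = 1
G(7) = mex{1,1,0} = 2
G(8) = mex{2,2,1} = 0
G(9) = mex{0,0,0,0} = 1
G(10) = mex{1,1,1,1,0} = 2
G(11) = mex{2,2,2,0,1} = 3
G(12) = mex{3,0,0,1,0} = 2
G(13) = mex{2,1,1,2,1} = 0
G(14) = mex{0,2,2,0,2} = 1
G(15) = mex{1,3,0,1,0} = 2
G(16) = mex{2,2,1,2,1} = 0
G(17) = mex{0,0,2,0,2} = 1
G(18) = mex{1,1,3,1,0} = 2
G(19) = mex{2,2,2,2,1} = 0
G(20) = mex{0,0,0,3,2} = 1
G(21) = mex{1,1,1,2,3} = 0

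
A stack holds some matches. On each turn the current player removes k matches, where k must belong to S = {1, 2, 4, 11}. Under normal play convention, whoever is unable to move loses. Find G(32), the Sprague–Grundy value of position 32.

n :  0  1  2  3  4  5  6  7  8  9 10 11 12 13 14 15 16 17 18 19 20 21 22 23 24 25 26 27 28 29 30 31 32
G :  0  1  2  0  1  2  0  1  2  0  1  2  0  1  2  0  1  2  0  1  2  0  1  2  0  1  2  0  1  2  0  1  2

2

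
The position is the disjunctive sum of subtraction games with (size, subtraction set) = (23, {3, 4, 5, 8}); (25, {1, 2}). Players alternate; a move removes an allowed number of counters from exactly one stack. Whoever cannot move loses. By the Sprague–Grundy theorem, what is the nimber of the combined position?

1

Stack A, S = {3, 4, 5, 8}:
G(0) = 0
G(1) = mex{} = 0
G(2) = mex{} = 0
G(3) = mex{0} = 1
G(4) = mex{0,0} = 1
G(5) = mex{0,0,0} = 1
G(6) = mex{1,0,0} = 2
G(7) = mex{1,1,0} = 2
G(8) = mex{1,1,1,0} = 2
G(9) = mex{2,1,1,0} = 3
G(10) = mex{2,2,1,0} = 3
G(11) = mex{2,2,2,1} = 0
G(12) = mex{3,2,2,1} = 0
G(13) = mex{3,3,2,1} = 0
G(14) = mex{0,3,3,2} = 1
G(15) = mex{0,0,3,2} = 1
G(16) = mex{0,0,0,2} = 1
G(17) = mex{1,0,0,3} = 2
G(18) = mex{1,1,0,3} = 2
G(19) = mex{1,1,1,0} = 2
G(20) = mex{2,1,1,0} = 3
G(21) = mex{2,2,1,0} = 3
G(22) = mex{2,2,2,1} = 0
G(23) = mex{3,2,2,1} = 0
G_A(23) = 0.
Stack B, S = {1, 2}:
G(0) = 0
G(1) = mex{0} = 1
G(2) = mex{1,0} = 2
G(3) = mex{2,1} = 0
G(4) = mex{0,2} = 1
G(5) = mex{1,0} = 2
G(6) = mex{2,1} = 0
G(7) = mex{0,2} = 1
G(8) = mex{1,0} = 2
G(9) = mex{2,1} = 0
G(10) = mex{0,2} = 1
G(11) = mex{1,0} = 2
G(12) = mex{2,1} = 0
G(13) = mex{0,2} = 1
G(14) = mex{1,0} = 2
G(15) = mex{2,1} = 0
G(16) = mex{0,2} = 1
G(17) = mex{1,0} = 2
G(18) = mex{2,1} = 0
G(19) = mex{0,2} = 1
G(20) = mex{1,0} = 2
G(21) = mex{2,1} = 0
G(22) = mex{0,2} = 1
G(23) = mex{1,0} = 2
G(24) = mex{2,1} = 0
G(25) = mex{0,2} = 1
G_B(25) = 1.
Combined Grundy value = 0 ⊕ 1 = 1.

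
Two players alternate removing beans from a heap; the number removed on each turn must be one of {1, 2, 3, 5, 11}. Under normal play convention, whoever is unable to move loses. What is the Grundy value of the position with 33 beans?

G(0) = 0
G(1) = mex{0} = 1
G(2) = mex{1,0} = 2
G(3) = mex{2,1,0} = 3
G(4) = mex{3,2,1} = 0
G(5) = mex{0,3,2,0} = 1
G(6) = mex{1,0,3,1} = 2
G(7) = mex{2,1,0,2} = 3
G(8) = mex{3,2,1,3} = 0
G(9) = mex{0,3,2,0} = 1
G(10) = mex{1,0,3,1} = 2
G(11) = mex{2,1,0,2,0} = 3
G(12) = mex{3,2,1,3,1} = 0
G(13) = mex{0,3,2,0,2} = 1
G(14) = mex{1,0,3,1,3} = 2
G(15) = mex{2,1,0,2,0} = 3
G(16) = mex{3,2,1,3,1} = 0
G(17) = mex{0,3,2,0,2} = 1
G(18) = mex{1,0,3,1,3} = 2
G(19) = mex{2,1,0,2,0} = 3
G(20) = mex{3,2,1,3,1} = 0
G(21) = mex{0,3,2,0,2} = 1
G(22) = mex{1,0,3,1,3} = 2
G(23) = mex{2,1,0,2,0} = 3
G(24) = mex{3,2,1,3,1} = 0
G(25) = mex{0,3,2,0,2} = 1
G(26) = mex{1,0,3,1,3} = 2
G(27) = mex{2,1,0,2,0} = 3
G(28) = mex{3,2,1,3,1} = 0
G(29) = mex{0,3,2,0,2} = 1
G(30) = mex{1,0,3,1,3} = 2
G(31) = mex{2,1,0,2,0} = 3
G(32) = mex{3,2,1,3,1} = 0
G(33) = mex{0,3,2,0,2} = 1

1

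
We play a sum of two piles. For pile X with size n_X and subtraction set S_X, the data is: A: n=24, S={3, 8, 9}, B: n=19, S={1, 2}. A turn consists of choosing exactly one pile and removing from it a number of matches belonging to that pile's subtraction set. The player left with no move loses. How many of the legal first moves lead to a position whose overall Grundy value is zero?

4

Pile A, S = {3, 8, 9}:
n :  0  1  2  3  4  5  6  7  8  9 10 11 12 13 14 15 16 17 18 19 20 21 22 23 24
G :  0  0  0  1  1  1  0  0  2  1  1  3  0  0  2  1  1  0  0  0  1  1  1  0  0
G_A(24) = 0.
Pile B, S = {1, 2}:
G(0) = 0
G(1) = mex{0} = 1
G(2) = mex{1,0} = 2
G(3) = mex{2,1} = 0
G(4) = mex{0,2} = 1
G(5) = mex{1,0} = 2
G(6) = mex{2,1} = 0
G(7) = mex{0,2} = 1
G(8) = mex{1,0} = 2
G(9) = mex{2,1} = 0
G(10) = mex{0,2} = 1
G(11) = mex{1,0} = 2
G(12) = mex{2,1} = 0
G(13) = mex{0,2} = 1
G(14) = mex{1,0} = 2
G(15) = mex{2,1} = 0
G(16) = mex{0,2} = 1
G(17) = mex{1,0} = 2
G(18) = mex{2,1} = 0
G(19) = mex{0,2} = 1
G_B(19) = 1.
Combined Grundy value = 0 ⊕ 1 = 1.
A winning move leaves total XOR = 0, i.e. changes one component's Grundy value g to g ⊕ X where X is the current total.
Pile A: need g' = 0⊕1 = 1. Options: 24−3→G=1, 24−8→G=1, 24−9→G=1. Hits: 3.
Pile B: need g' = 1⊕1 = 0. Options: 19−1→G=0, 19−2→G=2. Hits: 1.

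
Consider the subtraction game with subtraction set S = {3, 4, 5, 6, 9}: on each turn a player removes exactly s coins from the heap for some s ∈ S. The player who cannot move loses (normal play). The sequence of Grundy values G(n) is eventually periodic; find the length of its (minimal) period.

G(0) = 0
G(1) = mex{} = 0
G(2) = mex{} = 0
G(3) = mex{0} = 1
G(4) = mex{0,0} = 1
G(5) = mex{0,0,0} = 1
G(6) = mex{1,0,0,0} = 2
G(7) = mex{1,1,0,0} = 2
G(8) = mex{1,1,1,0} = 2
G(9) = mex{2,1,1,1,0} = 3
G(10) = mex{2,2,1,1,0} = 3
G(11) = mex{2,2,2,1,0} = 3
G(12) = mex{3,2,2,2,1} = 0
G(13) = mex{3,3,2,2,1} = 0
G(14) = mex{3,3,3,2,1} = 0
G(15) = mex{0,3,3,3,2} = 1
G(16) = mex{0,0,3,3,2} = 1
G(17) = mex{0,0,0,3,2} = 1
G(18) = mex{1,0,0,0,3} = 2
G(19) = mex{1,1,0,0,3} = 2
G(20) = mex{1,1,1,0,3} = 2
G(21) = mex{2,1,1,1,0} = 3
G(22) = mex{2,2,1,1,0} = 3
G(23) = mex{2,2,2,1,0} = 3
G(24) = mex{3,2,2,2,1} = 0
G(25) = mex{3,3,2,2,1} = 0
G(n+12) = G(n) holds for n = 0,…,8 (a full window of length max(S) = 9), so the sequence is purely periodic with period 12.

12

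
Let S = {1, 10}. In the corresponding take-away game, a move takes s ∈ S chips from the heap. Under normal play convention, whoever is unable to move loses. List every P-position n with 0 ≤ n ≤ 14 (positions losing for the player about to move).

n :  0  1  2  3  4  5  6  7  8  9 10 11 12 13 14
G :  0  1  0  1  0  1  0  1  0  1  2  0  1  0  1
P-positions are exactly the n with G(n) = 0.

0, 2, 4, 6, 8, 11, 13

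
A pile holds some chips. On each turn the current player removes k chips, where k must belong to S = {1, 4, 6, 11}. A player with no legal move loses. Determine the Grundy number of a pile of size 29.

2

G(0) = 0
G(1) = mex{0} = 1
G(2) = mex{1} = 0
G(3) = mex{0} = 1
G(4) = mex{1,0} = 2
G(5) = mex{2,1} = 0
G(6) = mex{0,0,0} = 1
G(7) = mex{1,1,1} = 0
G(8) = mex{0,2,0} = 1
G(9) = mex{1,0,1} = 2
G(10) = mex{2,1,2} = 0
G(11) = mex{0,0,0,0} = 1
G(12) = mex{1,1,1,1} = 0
G(13) = mex{0,2,0,0} = 1
G(14) = mex{1,0,1,1} = 2
G(15) = mex{2,1,2,2} = 0
G(16) = mex{0,0,0,0} = 1
G(17) = mex{1,1,1,1} = 0
G(18) = mex{0,2,0,0} = 1
G(19) = mex{1,0,1,1} = 2
G(20) = mex{2,1,2,2} = 0
G(21) = mex{0,0,0,0} = 1
G(22) = mex{1,1,1,1} = 0
G(23) = mex{0,2,0,0} = 1
G(24) = mex{1,0,1,1} = 2
G(25) = mex{2,1,2,2} = 0
G(26) = mex{0,0,0,0} = 1
G(27) = mex{1,1,1,1} = 0
G(28) = mex{0,2,0,0} = 1
G(29) = mex{1,0,1,1} = 2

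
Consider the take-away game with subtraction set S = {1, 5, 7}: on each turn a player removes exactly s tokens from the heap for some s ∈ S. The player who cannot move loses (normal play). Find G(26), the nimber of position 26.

0

n :  0  1  2  3  4  5  6  7  8  9 10 11 12 13 14 15 16 17 18 19 20 21 22 23 24 25 26
G :  0  1  0  1  0  1  0  1  0  1  0  1  0  1  0  1  0  1  0  1  0  1  0  1  0  1  0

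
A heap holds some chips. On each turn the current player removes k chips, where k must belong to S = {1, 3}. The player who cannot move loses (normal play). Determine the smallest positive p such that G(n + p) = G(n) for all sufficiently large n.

2

n :  0  1  2  3  4  5  6  7  8  9 10 11 12 13 14
G :  0  1  0  1  0  1  0  1  0  1  0  1  0  1  0
G(n+2) = G(n) holds for n = 0,…,2 (a full window of length max(S) = 3), so the sequence is purely periodic with period 2.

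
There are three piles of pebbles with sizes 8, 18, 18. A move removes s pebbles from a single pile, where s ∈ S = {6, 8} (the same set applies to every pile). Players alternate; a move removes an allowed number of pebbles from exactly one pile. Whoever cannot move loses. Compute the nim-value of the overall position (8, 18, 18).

All piles use S = {6, 8}:
G(0) = 0
G(1) = mex{} = 0
G(2) = mex{} = 0
G(3) = mex{} = 0
G(4) = mex{} = 0
G(5) = mex{} = 0
G(6) = mex{0} = 1
G(7) = mex{0} = 1
G(8) = mex{0,0} = 1
G(9) = mex{0,0} = 1
G(10) = mex{0,0} = 1
G(11) = mex{0,0} = 1
G(12) = mex{1,0} = 2
G(13) = mex{1,0} = 2
G(14) = mex{1,1} = 0
G(15) = mex{1,1} = 0
G(16) = mex{1,1} = 0
G(17) = mex{1,1} = 0
G(18) = mex{2,1} = 0
Pile A: G(8) = 1.
Pile B: G(18) = 0.
Pile C: G(18) = 0.
Combined Grundy value = 1 ⊕ 0 ⊕ 0 = 1.

1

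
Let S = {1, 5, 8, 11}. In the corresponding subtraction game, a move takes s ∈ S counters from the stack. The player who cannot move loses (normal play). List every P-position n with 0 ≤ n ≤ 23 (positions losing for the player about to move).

0, 2, 4, 6, 16, 18, 20, 22

n :  0  1  2  3  4  5  6  7  8  9 10 11 12 13 14 15 16 17 18 19 20 21 22 23
G :  0  1  0  1  0  1  0  1  2  3  2  3  2  3  2  3  0  1  0  1  0  1  0  1
P-positions are exactly the n with G(n) = 0.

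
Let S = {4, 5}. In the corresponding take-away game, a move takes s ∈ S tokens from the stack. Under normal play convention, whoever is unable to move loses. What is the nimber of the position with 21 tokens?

0

n :  0  1  2  3  4  5  6  7  8  9 10 11 12 13 14 15 16 17 18 19 20 21
G :  0  0  0  0  1  1  1  1  2  0  0  0  0  1  1  1  1  2  0  0  0  0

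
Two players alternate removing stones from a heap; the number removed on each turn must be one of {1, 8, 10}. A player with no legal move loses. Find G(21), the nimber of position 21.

1

G(0) = 0
G(1) = mex{0} = 1
G(2) = mex{1} = 0
G(3) = mex{0} = 1
G(4) = mex{1} = 0
G(5) = mex{0} = 1
G(6) = mex{1} = 0
G(7) = mex{0} = 1
G(8) = mex{1,0} = 2
G(9) = mex{2,1} = 0
G(10) = mex{0,0,0} = 1
G(11) = mex{1,1,1} = 0
G(12) = mex{0,0,0} = 1
G(13) = mex{1,1,1} = 0
G(14) = mex{0,0,0} = 1
G(15) = mex{1,1,1} = 0
G(16) = mex{0,2,0} = 1
G(17) = mex{1,0,1} = 2
G(18) = mex{2,1,2} = 0
G(19) = mex{0,0,0} = 1
G(20) = mex{1,1,1} = 0
G(21) = mex{0,0,0} = 1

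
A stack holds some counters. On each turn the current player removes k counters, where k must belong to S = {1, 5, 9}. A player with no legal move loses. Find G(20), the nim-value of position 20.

0

n :  0  1  2  3  4  5  6  7  8  9 10 11 12 13 14 15 16 17 18 19 20
G :  0  1  0  1  0  1  0  1  0  1  0  1  0  1  0  1  0  1  0  1  0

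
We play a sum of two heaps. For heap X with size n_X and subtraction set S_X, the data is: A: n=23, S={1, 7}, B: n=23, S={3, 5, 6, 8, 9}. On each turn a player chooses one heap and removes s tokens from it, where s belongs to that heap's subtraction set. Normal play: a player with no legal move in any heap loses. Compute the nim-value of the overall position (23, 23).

Heap A, S = {1, 7}:
G(0) = 0
G(1) = mex{0} = 1
G(2) = mex{1} = 0
G(3) = mex{0} = 1
G(4) = mex{1} = 0
G(5) = mex{0} = 1
G(6) = mex{1} = 0
G(7) = mex{0,0} = 1
G(8) = mex{1,1} = 0
G(9) = mex{0,0} = 1
G(10) = mex{1,1} = 0
G(11) = mex{0,0} = 1
G(12) = mex{1,1} = 0
G(13) = mex{0,0} = 1
G(14) = mex{1,1} = 0
G(15) = mex{0,0} = 1
G(16) = mex{1,1} = 0
G(17) = mex{0,0} = 1
G(18) = mex{1,1} = 0
G(19) = mex{0,0} = 1
G(20) = mex{1,1} = 0
G(21) = mex{0,0} = 1
G(22) = mex{1,1} = 0
G(23) = mex{0,0} = 1
G_A(23) = 1.
Heap B, S = {3, 5, 6, 8, 9}:
n :  0  1  2  3  4  5  6  7  8  9 10 11 12 13 14 15 16 17 18 19 20 21 22 23
G :  0  0  0  1  1  1  2  2  2  3  3  3  0  0  0  1  1  1  2  2  2  3  3  3
G_B(23) = 3.
Combined Grundy value = 1 ⊕ 3 = 2.

2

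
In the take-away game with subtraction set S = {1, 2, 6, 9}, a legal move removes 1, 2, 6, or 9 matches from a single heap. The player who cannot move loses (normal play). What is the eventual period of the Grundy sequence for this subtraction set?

n :  0  1  2  3  4  5  6  7  8  9 10 11 12 13 14 15 16 17
G :  0  1  2  0  1  2  3  0  1  2  0  1  2  3  0  1  2  0
G(n+7) = G(n) holds for n = 0,…,8 (a full window of length max(S) = 9), so the sequence is purely periodic with period 7.

7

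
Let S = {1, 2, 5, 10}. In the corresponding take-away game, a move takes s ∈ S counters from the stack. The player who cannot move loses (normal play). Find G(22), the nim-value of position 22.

1

n :  0  1  2  3  4  5  6  7  8  9 10 11 12 13 14 15 16 17 18 19 20 21 22
G :  0  1  2  0  1  2  0  1  2  0  1  2  0  1  2  0  1  2  0  1  2  0  1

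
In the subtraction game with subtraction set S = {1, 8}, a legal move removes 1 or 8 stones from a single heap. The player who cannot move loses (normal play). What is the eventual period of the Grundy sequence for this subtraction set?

n :  0  1  2  3  4  5  6  7  8  9 10 11 12 13 14 15 16 17 18 19
G :  0  1  0  1  0  1  0  1  2  0  1  0  1  0  1  0  1  2  0  1
G(n+9) = G(n) holds for n = 0,…,7 (a full window of length max(S) = 8), so the sequence is purely periodic with period 9.

9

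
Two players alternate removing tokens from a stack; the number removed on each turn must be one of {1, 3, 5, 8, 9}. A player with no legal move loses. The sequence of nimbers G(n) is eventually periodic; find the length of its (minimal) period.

n :  0  1  2  3  4  5  6  7  8  9 10 11 12 13 14 15 16 17 18 19 20 21 22 23 24 25 26 27 28 29 30 31 32 33
G :  0  1  0  1  0  1  0  1  2  3  2  3  2  3  2  3  0  1  0  1  0  1  0  1  2  3  2  3  2  3  2  3  0  1
G(n+16) = G(n) holds for n = 0,…,8 (a full window of length max(S) = 9), so the sequence is purely periodic with period 16.

16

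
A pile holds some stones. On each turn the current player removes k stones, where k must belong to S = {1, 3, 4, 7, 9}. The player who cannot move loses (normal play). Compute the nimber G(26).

n :  0  1  2  3  4  5  6  7  8  9 10 11 12 13 14 15 16 17 18 19 20 21 22 23 24 25 26
G :  0  1  0  1  2  3  2  3  0  1  0  1  2  3  2  3  0  1  0  1  2  3  2  3  0  1  0

0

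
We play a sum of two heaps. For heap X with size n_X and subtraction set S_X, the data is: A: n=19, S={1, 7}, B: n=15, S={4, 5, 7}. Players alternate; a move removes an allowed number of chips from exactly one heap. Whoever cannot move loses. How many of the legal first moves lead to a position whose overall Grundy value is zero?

0

Heap A, S = {1, 7}:
G(0) = 0
G(1) = mex{0} = 1
G(2) = mex{1} = 0
G(3) = mex{0} = 1
G(4) = mex{1} = 0
G(5) = mex{0} = 1
G(6) = mex{1} = 0
G(7) = mex{0,0} = 1
G(8) = mex{1,1} = 0
G(9) = mex{0,0} = 1
G(10) = mex{1,1} = 0
G(11) = mex{0,0} = 1
G(12) = mex{1,1} = 0
G(13) = mex{0,0} = 1
G(14) = mex{1,1} = 0
G(15) = mex{0,0} = 1
G(16) = mex{1,1} = 0
G(17) = mex{0,0} = 1
G(18) = mex{1,1} = 0
G(19) = mex{0,0} = 1
G_A(19) = 1.
Heap B, S = {4, 5, 7}:
G(0) = 0
G(1) = mex{} = 0
G(2) = mex{} = 0
G(3) = mex{} = 0
G(4) = mex{0} = 1
G(5) = mex{0,0} = 1
G(6) = mex{0,0} = 1
G(7) = mex{0,0,0} = 1
G(8) = mex{1,0,0} = 2
G(9) = mex{1,1,0} = 2
G(10) = mex{1,1,0} = 2
G(11) = mex{1,1,1} = 0
G(12) = mex{2,1,1} = 0
G(13) = mex{2,2,1} = 0
G(14) = mex{2,2,1} = 0
G(15) = mex{0,2,2} = 1
G_B(15) = 1.
Combined Grundy value = 1 ⊕ 1 = 0.
A winning move leaves total XOR = 0, i.e. changes one component's Grundy value g to g ⊕ X where X is the current total.
Heap A: target g' = 1⊕0 = 1, but every legal move changes the Grundy value (mex property), so 0 moves.
Heap B: target g' = 1⊕0 = 1, but every legal move changes the Grundy value (mex property), so 0 moves.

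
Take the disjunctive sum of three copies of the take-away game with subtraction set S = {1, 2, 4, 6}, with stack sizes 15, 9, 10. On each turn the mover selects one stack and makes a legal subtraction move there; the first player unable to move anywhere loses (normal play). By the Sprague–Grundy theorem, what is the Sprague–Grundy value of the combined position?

All stacks use S = {1, 2, 4, 6}:
G(0) = 0
G(1) = mex{0} = 1
G(2) = mex{1,0} = 2
G(3) = mex{2,1} = 0
G(4) = mex{0,2,0} = 1
G(5) = mex{1,0,1} = 2
G(6) = mex{2,1,2,0} = 3
G(7) = mex{3,2,0,1} = 4
G(8) = mex{4,3,1,2} = 0
G(9) = mex{0,4,2,0} = 1
G(10) = mex{1,0,3,1} = 2
G(11) = mex{2,1,4,2} = 0
G(12) = mex{0,2,0,3} = 1
G(13) = mex{1,0,1,4} = 2
G(14) = mex{2,1,2,0} = 3
G(15) = mex{3,2,0,1} = 4
Stack A: G(15) = 4.
Stack B: G(9) = 1.
Stack C: G(10) = 2.
Combined Grundy value = 4 ⊕ 1 ⊕ 2 = 7.

7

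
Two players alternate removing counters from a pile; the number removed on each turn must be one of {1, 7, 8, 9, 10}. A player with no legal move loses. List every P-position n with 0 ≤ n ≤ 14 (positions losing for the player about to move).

0, 2, 4, 6

n :  0  1  2  3  4  5  6  7  8  9 10 11 12 13 14
G :  0  1  0  1  0  1  0  1  2  3  2  3  2  3  2
P-positions are exactly the n with G(n) = 0.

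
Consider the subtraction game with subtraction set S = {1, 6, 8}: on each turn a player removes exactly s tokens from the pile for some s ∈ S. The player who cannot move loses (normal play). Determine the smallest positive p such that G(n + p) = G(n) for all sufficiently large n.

G(0) = 0
G(1) = mex{0} = 1
G(2) = mex{1} = 0
G(3) = mex{0} = 1
G(4) = mex{1} = 0
G(5) = mex{0} = 1
G(6) = mex{1,0} = 2
G(7) = mex{2,1} = 0
G(8) = mex{0,0,0} = 1
G(9) = mex{1,1,1} = 0
G(10) = mex{0,0,0} = 1
G(11) = mex{1,1,1} = 0
G(12) = mex{0,2,0} = 1
G(13) = mex{1,0,1} = 2
G(14) = mex{2,1,2} = 0
G(15) = mex{0,0,0} = 1
G(16) = mex{1,1,1} = 0
G(n+7) = G(n) holds for n = 0,…,7 (a full window of length max(S) = 8), so the sequence is purely periodic with period 7.

7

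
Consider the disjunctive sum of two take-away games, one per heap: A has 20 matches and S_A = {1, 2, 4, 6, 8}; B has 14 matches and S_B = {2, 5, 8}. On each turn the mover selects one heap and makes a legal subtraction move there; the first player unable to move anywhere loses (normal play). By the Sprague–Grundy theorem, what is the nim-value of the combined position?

Heap A, S = {1, 2, 4, 6, 8}:
n :  0  1  2  3  4  5  6  7  8  9 10 11 12 13 14 15 16 17 18 19 20
G :  0  1  2  0  1  2  3  4  5  3  0  1  2  0  1  2  3  4  5  3  0
G_A(20) = 0.
Heap B, S = {2, 5, 8}:
G(0) = 0
G(1) = mex{} = 0
G(2) = mex{0} = 1
G(3) = mex{0} = 1
G(4) = mex{1} = 0
G(5) = mex{1,0} = 2
G(6) = mex{0,0} = 1
G(7) = mex{2,1} = 0
G(8) = mex{1,1,0} = 2
G(9) = mex{0,0,0} = 1
G(10) = mex{2,2,1} = 0
G(11) = mex{1,1,1} = 0
G(12) = mex{0,0,0} = 1
G(13) = mex{0,2,2} = 1
G(14) = mex{1,1,1} = 0
G_B(14) = 0.
Combined Grundy value = 0 ⊕ 0 = 0.

0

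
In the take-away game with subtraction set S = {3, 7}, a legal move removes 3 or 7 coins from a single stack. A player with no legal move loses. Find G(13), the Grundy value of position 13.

G(0) = 0
G(1) = mex{} = 0
G(2) = mex{} = 0
G(3) = mex{0} = 1
G(4) = mex{0} = 1
G(5) = mex{0} = 1
G(6) = mex{1} = 0
G(7) = mex{1,0} = 2
G(8) = mex{1,0} = 2
G(9) = mex{0,0} = 1
G(10) = mex{2,1} = 0
G(11) = mex{2,1} = 0
G(12) = mex{1,1} = 0
G(13) = mex{0,0} = 1

1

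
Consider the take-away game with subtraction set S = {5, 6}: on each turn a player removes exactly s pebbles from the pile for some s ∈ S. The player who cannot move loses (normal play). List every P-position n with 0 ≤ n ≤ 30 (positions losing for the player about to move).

n :  0  1  2  3  4  5  6  7  8  9 10 11 12 13 14 15 16 17 18 19 20 21 22 23 24 25 26 27 28 29 30
G :  0  0  0  0  0  1  1  1  1  1  2  0  0  0  0  0  1  1  1  1  1  2  0  0  0  0  0  1  1  1  1
P-positions are exactly the n with G(n) = 0.

0, 1, 2, 3, 4, 11, 12, 13, 14, 15, 22, 23, 24, 25, 26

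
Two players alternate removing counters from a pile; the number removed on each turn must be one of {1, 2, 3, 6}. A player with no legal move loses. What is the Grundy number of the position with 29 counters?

1

n :  0  1  2  3  4  5  6  7  8  9 10 11 12 13 14 15 16 17 18 19 20 21 22 23 24 25 26 27 28 29
G :  0  1  2  3  0  1  2  3  0  1  2  3  0  1  2  3  0  1  2  3  0  1  2  3  0  1  2  3  0  1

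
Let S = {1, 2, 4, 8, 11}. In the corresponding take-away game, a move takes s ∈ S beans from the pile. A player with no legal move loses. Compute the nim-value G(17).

G(0) = 0
G(1) = mex{0} = 1
G(2) = mex{1,0} = 2
G(3) = mex{2,1} = 0
G(4) = mex{0,2,0} = 1
G(5) = mex{1,0,1} = 2
G(6) = mex{2,1,2} = 0
G(7) = mex{0,2,0} = 1
G(8) = mex{1,0,1,0} = 2
G(9) = mex{2,1,2,1} = 0
G(10) = mex{0,2,0,2} = 1
G(11) = mex{1,0,1,0,0} = 2
G(12) = mex{2,1,2,1,1} = 0
G(13) = mex{0,2,0,2,2} = 1
G(14) = mex{1,0,1,0,0} = 2
G(15) = mex{2,1,2,1,1} = 0
G(16) = mex{0,2,0,2,2} = 1
G(17) = mex{1,0,1,0,0} = 2

2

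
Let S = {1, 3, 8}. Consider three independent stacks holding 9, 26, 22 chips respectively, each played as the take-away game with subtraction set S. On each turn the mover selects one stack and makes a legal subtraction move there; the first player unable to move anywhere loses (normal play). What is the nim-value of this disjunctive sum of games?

3

All stacks use S = {1, 3, 8}:
G(0) = 0
G(1) = mex{0} = 1
G(2) = mex{1} = 0
G(3) = mex{0,0} = 1
G(4) = mex{1,1} = 0
G(5) = mex{0,0} = 1
G(6) = mex{1,1} = 0
G(7) = mex{0,0} = 1
G(8) = mex{1,1,0} = 2
G(9) = mex{2,0,1} = 3
G(10) = mex{3,1,0} = 2
G(11) = mex{2,2,1} = 0
G(12) = mex{0,3,0} = 1
G(13) = mex{1,2,1} = 0
G(14) = mex{0,0,0} = 1
G(15) = mex{1,1,1} = 0
G(16) = mex{0,0,2} = 1
G(17) = mex{1,1,3} = 0
G(18) = mex{0,0,2} = 1
G(19) = mex{1,1,0} = 2
G(20) = mex{2,0,1} = 3
G(21) = mex{3,1,0} = 2
G(22) = mex{2,2,1} = 0
G(23) = mex{0,3,0} = 1
G(24) = mex{1,2,1} = 0
G(25) = mex{0,0,0} = 1
G(26) = mex{1,1,1} = 0
Stack A: G(9) = 3.
Stack B: G(26) = 0.
Stack C: G(22) = 0.
Combined Grundy value = 3 ⊕ 0 ⊕ 0 = 3.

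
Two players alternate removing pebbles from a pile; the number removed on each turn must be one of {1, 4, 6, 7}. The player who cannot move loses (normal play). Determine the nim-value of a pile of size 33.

2

n :  0  1  2  3  4  5  6  7  8  9 10 11 12 13 14 15 16 17 18 19 20 21 22 23 24 25 26 27 28 29 30 31 32 33
G :  0  1  0  1  2  0  1  2  3  2  0  1  2  0  1  0  1  2  0  1  2  3  2  0  1  2  0  1  0  1  2  0  1  2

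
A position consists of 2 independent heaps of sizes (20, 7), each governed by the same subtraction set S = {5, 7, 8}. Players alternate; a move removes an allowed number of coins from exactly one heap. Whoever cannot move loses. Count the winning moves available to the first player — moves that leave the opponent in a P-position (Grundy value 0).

0

All heaps use S = {5, 7, 8}:
n :  0  1  2  3  4  5  6  7  8  9 10 11 12 13 14 15 16 17 18 19 20
G :  0  0  0  0  0  1  1  1  1  1  2  2  2  0  0  0  0  0  1  1  1
Heap A: G(20) = 1.
Heap B: G(7) = 1.
Combined Grundy value = 1 ⊕ 1 = 0.
A winning move leaves total XOR = 0, i.e. changes one component's Grundy value g to g ⊕ X where X is the current total.
Heap A: target g' = 1⊕0 = 1, but every legal move changes the Grundy value (mex property), so 0 moves.
Heap B: target g' = 1⊕0 = 1, but every legal move changes the Grundy value (mex property), so 0 moves.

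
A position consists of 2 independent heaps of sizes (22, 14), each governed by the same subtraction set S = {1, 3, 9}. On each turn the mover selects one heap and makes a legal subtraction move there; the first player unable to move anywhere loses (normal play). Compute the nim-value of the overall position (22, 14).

0

All heaps use S = {1, 3, 9}:
G(0) = 0
G(1) = mex{0} = 1
G(2) = mex{1} = 0
G(3) = mex{0,0} = 1
G(4) = mex{1,1} = 0
G(5) = mex{0,0} = 1
G(6) = mex{1,1} = 0
G(7) = mex{0,0} = 1
G(8) = mex{1,1} = 0
G(9) = mex{0,0,0} = 1
G(10) = mex{1,1,1} = 0
G(11) = mex{0,0,0} = 1
G(12) = mex{1,1,1} = 0
G(13) = mex{0,0,0} = 1
G(14) = mex{1,1,1} = 0
G(15) = mex{0,0,0} = 1
G(16) = mex{1,1,1} = 0
G(17) = mex{0,0,0} = 1
G(18) = mex{1,1,1} = 0
G(19) = mex{0,0,0} = 1
G(20) = mex{1,1,1} = 0
G(21) = mex{0,0,0} = 1
G(22) = mex{1,1,1} = 0
Heap A: G(22) = 0.
Heap B: G(14) = 0.
Combined Grundy value = 0 ⊕ 0 = 0.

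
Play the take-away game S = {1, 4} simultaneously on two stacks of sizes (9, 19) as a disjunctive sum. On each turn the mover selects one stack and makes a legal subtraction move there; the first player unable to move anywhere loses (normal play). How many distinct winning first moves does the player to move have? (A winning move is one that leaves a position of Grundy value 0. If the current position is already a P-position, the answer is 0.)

0

All stacks use S = {1, 4}:
n :  0  1  2  3  4  5  6  7  8  9 10 11 12 13 14 15 16 17 18 19
G :  0  1  0  1  2  0  1  0  1  2  0  1  0  1  2  0  1  0  1  2
Stack A: G(9) = 2.
Stack B: G(19) = 2.
Combined Grundy value = 2 ⊕ 2 = 0.
A winning move leaves total XOR = 0, i.e. changes one component's Grundy value g to g ⊕ X where X is the current total.
Stack A: target g' = 2⊕0 = 2, but every legal move changes the Grundy value (mex property), so 0 moves.
Stack B: target g' = 2⊕0 = 2, but every legal move changes the Grundy value (mex property), so 0 moves.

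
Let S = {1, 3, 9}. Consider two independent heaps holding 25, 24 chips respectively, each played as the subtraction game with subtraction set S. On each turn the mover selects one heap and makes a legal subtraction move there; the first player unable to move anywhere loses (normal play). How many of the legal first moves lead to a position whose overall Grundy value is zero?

All heaps use S = {1, 3, 9}:
n :  0  1  2  3  4  5  6  7  8  9 10 11 12 13 14 15 16 17 18 19 20 21 22 23 24 25
G :  0  1  0  1  0  1  0  1  0  1  0  1  0  1  0  1  0  1  0  1  0  1  0  1  0  1
Heap A: G(25) = 1.
Heap B: G(24) = 0.
Combined Grundy value = 1 ⊕ 0 = 1.
A winning move leaves total XOR = 0, i.e. changes one component's Grundy value g to g ⊕ X where X is the current total.
Heap A: need g' = 1⊕1 = 0. Options: 25−1→G=0, 25−3→G=0, 25−9→G=0. Hits: 3.
Heap B: need g' = 0⊕1 = 1. Options: 24−1→G=1, 24−3→G=1, 24−9→G=1. Hits: 3.

6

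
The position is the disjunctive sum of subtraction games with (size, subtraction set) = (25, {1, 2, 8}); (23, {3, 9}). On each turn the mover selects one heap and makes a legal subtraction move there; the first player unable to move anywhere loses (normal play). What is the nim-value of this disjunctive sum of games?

Heap A, S = {1, 2, 8}:
n :  0  1  2  3  4  5  6  7  8  9 10 11 12 13 14 15 16 17 18 19 20 21 22 23 24 25
G :  0  1  2  0  1  2  0  1  2  0  1  2  0  1  2  0  1  2  0  1  2  0  1  2  0  1
G_A(25) = 1.
Heap B, S = {3, 9}:
n :  0  1  2  3  4  5  6  7  8  9 10 11 12 13 14 15 16 17 18 19 20 21 22 23
G :  0  0  0  1  1  1  0  0  0  1  1  1  0  0  0  1  1  1  0  0  0  1  1  1
G_B(23) = 1.
Combined Grundy value = 1 ⊕ 1 = 0.

0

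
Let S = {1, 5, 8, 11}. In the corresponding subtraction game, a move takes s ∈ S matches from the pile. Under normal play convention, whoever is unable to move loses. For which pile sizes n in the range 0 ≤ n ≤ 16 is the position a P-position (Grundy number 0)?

0, 2, 4, 6, 16

G(0) = 0
G(1) = mex{0} = 1
G(2) = mex{1} = 0
G(3) = mex{0} = 1
G(4) = mex{1} = 0
G(5) = mex{0,0} = 1
G(6) = mex{1,1} = 0
G(7) = mex{0,0} = 1
G(8) = mex{1,1,0} = 2
G(9) = mex{2,0,1} = 3
G(10) = mex{3,1,0} = 2
G(11) = mex{2,0,1,0} = 3
G(12) = mex{3,1,0,1} = 2
G(13) = mex{2,2,1,0} = 3
G(14) = mex{3,3,0,1} = 2
G(15) = mex{2,2,1,0} = 3
G(16) = mex{3,3,2,1} = 0
P-positions are exactly the n with G(n) = 0.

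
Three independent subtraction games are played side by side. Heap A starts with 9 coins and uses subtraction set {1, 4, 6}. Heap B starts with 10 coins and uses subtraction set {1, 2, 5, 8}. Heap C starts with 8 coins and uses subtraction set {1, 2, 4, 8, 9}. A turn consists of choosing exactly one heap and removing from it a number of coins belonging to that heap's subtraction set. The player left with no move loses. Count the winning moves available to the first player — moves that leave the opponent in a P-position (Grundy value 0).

1

Heap A, S = {1, 4, 6}:
G(0) = 0
G(1) = mex{0} = 1
G(2) = mex{1} = 0
G(3) = mex{0} = 1
G(4) = mex{1,0} = 2
G(5) = mex{2,1} = 0
G(6) = mex{0,0,0} = 1
G(7) = mex{1,1,1} = 0
G(8) = mex{0,2,0} = 1
G(9) = mex{1,0,1} = 2
G_A(9) = 2.
Heap B, S = {1, 2, 5, 8}:
n :  0  1  2  3  4  5  6  7  8  9 10
G :  0  1  2  0  1  2  0  1  2  0  1
G_B(10) = 1.
Heap C, S = {1, 2, 4, 8, 9}:
n : 0 1 2 3 4 5 6 7 8
G : 0 1 2 0 1 2 0 1 2
G_C(8) = 2.
Combined Grundy value = 2 ⊕ 1 ⊕ 2 = 1.
A winning move leaves total XOR = 0, i.e. changes one component's Grundy value g to g ⊕ X where X is the current total.
Heap A: need g' = 2⊕1 = 3. Options: 9−1→G=1, 9−4→G=0, 9−6→G=1. Hits: 0.
Heap B: need g' = 1⊕1 = 0. Options: 10−1→G=0, 10−2→G=2, 10−5→G=2, 10−8→G=2. Hits: 1.
Heap C: need g' = 2⊕1 = 3. Options: 8−1→G=1, 8−2→G=0, 8−4→G=1, 8−8→G=0. Hits: 0.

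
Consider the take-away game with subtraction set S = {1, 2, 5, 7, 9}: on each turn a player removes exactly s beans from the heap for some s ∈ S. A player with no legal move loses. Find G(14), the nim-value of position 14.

n :  0  1  2  3  4  5  6  7  8  9 10 11 12 13 14
G :  0  1  2  0  1  2  0  1  2  3  4  5  3  4  0

0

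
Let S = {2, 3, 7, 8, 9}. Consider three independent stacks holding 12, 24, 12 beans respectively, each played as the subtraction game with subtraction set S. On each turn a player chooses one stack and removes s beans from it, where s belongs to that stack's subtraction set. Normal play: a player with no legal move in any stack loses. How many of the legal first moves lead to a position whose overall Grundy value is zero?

All stacks use S = {2, 3, 7, 8, 9}:
G(0) = 0
G(1) = mex{} = 0
G(2) = mex{0} = 1
G(3) = mex{0,0} = 1
G(4) = mex{1,0} = 2
G(5) = mex{1,1} = 0
G(6) = mex{2,1} = 0
G(7) = mex{0,2,0} = 1
G(8) = mex{0,0,0,0} = 1
G(9) = mex{1,0,1,0,0} = 2
G(10) = mex{1,1,1,1,0} = 2
G(11) = mex{2,1,2,1,1} = 0
G(12) = mex{2,2,0,2,1} = 3
G(13) = mex{0,2,0,0,2} = 1
G(14) = mex{3,0,1,0,0} = 2
G(15) = mex{1,3,1,1,0} = 2
G(16) = mex{2,1,2,1,1} = 0
G(17) = mex{2,2,2,2,1} = 0
G(18) = mex{0,2,0,2,2} = 1
G(19) = mex{0,0,3,0,2} = 1
G(20) = mex{1,0,1,3,0} = 2
G(21) = mex{1,1,2,1,3} = 0
G(22) = mex{2,1,2,2,1} = 0
G(23) = mex{0,2,0,2,2} = 1
G(24) = mex{0,0,0,0,2} = 1
Stack A: G(12) = 3.
Stack B: G(24) = 1.
Stack C: G(12) = 3.
Combined Grundy value = 3 ⊕ 1 ⊕ 3 = 1.
A winning move leaves total XOR = 0, i.e. changes one component's Grundy value g to g ⊕ X where X is the current total.
Stack A: need g' = 3⊕1 = 2. Options: 12−2→G=2, 12−3→G=2, 12−7→G=0, 12−8→G=2, 12−9→G=1. Hits: 3.
Stack B: need g' = 1⊕1 = 0. Options: 24−2→G=0, 24−3→G=0, 24−7→G=0, 24−8→G=0, 24−9→G=2. Hits: 4.
Stack C: need g' = 3⊕1 = 2. Options: 12−2→G=2, 12−3→G=2, 12−7→G=0, 12−8→G=2, 12−9→G=1. Hits: 3.

10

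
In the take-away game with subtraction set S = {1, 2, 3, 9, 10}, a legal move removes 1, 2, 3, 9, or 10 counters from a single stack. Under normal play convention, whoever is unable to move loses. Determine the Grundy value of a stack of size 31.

3

G(0) = 0
G(1) = mex{0} = 1
G(2) = mex{1,0} = 2
G(3) = mex{2,1,0} = 3
G(4) = mex{3,2,1} = 0
G(5) = mex{0,3,2} = 1
G(6) = mex{1,0,3} = 2
G(7) = mex{2,1,0} = 3
G(8) = mex{3,2,1} = 0
G(9) = mex{0,3,2,0} = 1
G(10) = mex{1,0,3,1,0} = 2
G(11) = mex{2,1,0,2,1} = 3
G(12) = mex{3,2,1,3,2} = 0
G(13) = mex{0,3,2,0,3} = 1
G(14) = mex{1,0,3,1,0} = 2
G(15) = mex{2,1,0,2,1} = 3
G(16) = mex{3,2,1,3,2} = 0
G(17) = mex{0,3,2,0,3} = 1
G(18) = mex{1,0,3,1,0} = 2
G(19) = mex{2,1,0,2,1} = 3
G(20) = mex{3,2,1,3,2} = 0
G(21) = mex{0,3,2,0,3} = 1
G(22) = mex{1,0,3,1,0} = 2
G(23) = mex{2,1,0,2,1} = 3
G(24) = mex{3,2,1,3,2} = 0
G(25) = mex{0,3,2,0,3} = 1
G(26) = mex{1,0,3,1,0} = 2
G(27) = mex{2,1,0,2,1} = 3
G(28) = mex{3,2,1,3,2} = 0
G(29) = mex{0,3,2,0,3} = 1
G(30) = mex{1,0,3,1,0} = 2
G(31) = mex{2,1,0,2,1} = 3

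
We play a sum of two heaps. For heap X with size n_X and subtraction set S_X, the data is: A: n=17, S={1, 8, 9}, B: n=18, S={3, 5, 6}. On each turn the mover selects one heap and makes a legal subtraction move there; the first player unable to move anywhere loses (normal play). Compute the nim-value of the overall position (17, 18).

1

Heap A, S = {1, 8, 9}:
n :  0  1  2  3  4  5  6  7  8  9 10 11 12 13 14 15 16 17
G :  0  1  0  1  0  1  0  1  2  3  2  3  2  3  2  3  0  1
G_A(17) = 1.
Heap B, S = {3, 5, 6}:
n :  0  1  2  3  4  5  6  7  8  9 10 11 12 13 14 15 16 17 18
G :  0  0  0  1  1  1  2  2  2  0  0  0  1  1  1  2  2  2  0
G_B(18) = 0.
Combined Grundy value = 1 ⊕ 0 = 1.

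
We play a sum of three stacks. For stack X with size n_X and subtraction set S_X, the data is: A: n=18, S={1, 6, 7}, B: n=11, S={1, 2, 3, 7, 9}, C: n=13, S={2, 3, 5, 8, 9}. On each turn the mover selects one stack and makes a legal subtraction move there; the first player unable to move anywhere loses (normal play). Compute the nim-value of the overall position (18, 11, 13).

0

Stack A, S = {1, 6, 7}:
G(0) = 0
G(1) = mex{0} = 1
G(2) = mex{1} = 0
G(3) = mex{0} = 1
G(4) = mex{1} = 0
G(5) = mex{0} = 1
G(6) = mex{1,0} = 2
G(7) = mex{2,1,0} = 3
G(8) = mex{3,0,1} = 2
G(9) = mex{2,1,0} = 3
G(10) = mex{3,0,1} = 2
G(11) = mex{2,1,0} = 3
G(12) = mex{3,2,1} = 0
G(13) = mex{0,3,2} = 1
G(14) = mex{1,2,3} = 0
G(15) = mex{0,3,2} = 1
G(16) = mex{1,2,3} = 0
G(17) = mex{0,3,2} = 1
G(18) = mex{1,0,3} = 2
G_A(18) = 2.
Stack B, S = {1, 2, 3, 7, 9}:
n :  0  1  2  3  4  5  6  7  8  9 10 11
G :  0  1  2  3  0  1  2  3  0  1  2  3
G_B(11) = 3.
Stack C, S = {2, 3, 5, 8, 9}:
G(0) = 0
G(1) = mex{} = 0
G(2) = mex{0} = 1
G(3) = mex{0,0} = 1
G(4) = mex{1,0} = 2
G(5) = mex{1,1,0} = 2
G(6) = mex{2,1,0} = 3
G(7) = mex{2,2,1} = 0
G(8) = mex{3,2,1,0} = 4
G(9) = mex{0,3,2,0,0} = 1
G(10) = mex{4,0,2,1,0} = 3
G(11) = mex{1,4,3,1,1} = 0
G(12) = mex{3,1,0,2,1} = 4
G(13) = mex{0,3,4,2,2} = 1
G_C(13) = 1.
Combined Grundy value = 2 ⊕ 3 ⊕ 1 = 0.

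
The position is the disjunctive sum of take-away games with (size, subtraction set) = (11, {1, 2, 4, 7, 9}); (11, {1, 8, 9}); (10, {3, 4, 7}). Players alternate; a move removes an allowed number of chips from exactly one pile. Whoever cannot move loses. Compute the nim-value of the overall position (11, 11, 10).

3

Pile A, S = {1, 2, 4, 7, 9}:
G(0) = 0
G(1) = mex{0} = 1
G(2) = mex{1,0} = 2
G(3) = mex{2,1} = 0
G(4) = mex{0,2,0} = 1
G(5) = mex{1,0,1} = 2
G(6) = mex{2,1,2} = 0
G(7) = mex{0,2,0,0} = 1
G(8) = mex{1,0,1,1} = 2
G(9) = mex{2,1,2,2,0} = 3
G(10) = mex{3,2,0,0,1} = 4
G(11) = mex{4,3,1,1,2} = 0
G_A(11) = 0.
Pile B, S = {1, 8, 9}:
n :  0  1  2  3  4  5  6  7  8  9 10 11
G :  0  1  0  1  0  1  0  1  2  3  2  3
G_B(11) = 3.
Pile C, S = {3, 4, 7}:
n :  0  1  2  3  4  5  6  7  8  9 10
G :  0  0  0  1  1  1  2  2  2  3  0
G_C(10) = 0.
Combined Grundy value = 0 ⊕ 3 ⊕ 0 = 3.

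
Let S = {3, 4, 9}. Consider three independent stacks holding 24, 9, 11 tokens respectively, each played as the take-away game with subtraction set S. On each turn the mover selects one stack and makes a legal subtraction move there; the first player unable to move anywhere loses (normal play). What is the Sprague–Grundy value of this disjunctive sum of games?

All stacks use S = {3, 4, 9}:
n :  0  1  2  3  4  5  6  7  8  9 10 11 12 13 14 15 16 17 18 19 20 21 22 23 24
G :  0  0  0  1  1  1  2  0  0  3  1  1  2  0  0  0  1  1  1  2  0  0  3  1  1
Stack A: G(24) = 1.
Stack B: G(9) = 3.
Stack C: G(11) = 1.
Combined Grundy value = 1 ⊕ 3 ⊕ 1 = 3.

3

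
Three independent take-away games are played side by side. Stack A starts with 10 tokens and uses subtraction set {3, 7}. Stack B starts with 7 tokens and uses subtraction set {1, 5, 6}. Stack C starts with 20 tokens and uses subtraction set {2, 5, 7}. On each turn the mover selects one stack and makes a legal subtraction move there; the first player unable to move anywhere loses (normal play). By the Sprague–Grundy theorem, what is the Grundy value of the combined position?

0

Stack A, S = {3, 7}:
n :  0  1  2  3  4  5  6  7  8  9 10
G :  0  0  0  1  1  1  0  2  2  1  0
G_A(10) = 0.
Stack B, S = {1, 5, 6}:
G(0) = 0
G(1) = mex{0} = 1
G(2) = mex{1} = 0
G(3) = mex{0} = 1
G(4) = mex{1} = 0
G(5) = mex{0,0} = 1
G(6) = mex{1,1,0} = 2
G(7) = mex{2,0,1} = 3
G_B(7) = 3.
Stack C, S = {2, 5, 7}:
G(0) = 0
G(1) = mex{} = 0
G(2) = mex{0} = 1
G(3) = mex{0} = 1
G(4) = mex{1} = 0
G(5) = mex{1,0} = 2
G(6) = mex{0,0} = 1
G(7) = mex{2,1,0} = 3
G(8) = mex{1,1,0} = 2
G(9) = mex{3,0,1} = 2
G(10) = mex{2,2,1} = 0
G(11) = mex{2,1,0} = 3
G(12) = mex{0,3,2} = 1
G(13) = mex{3,2,1} = 0
G(14) = mex{1,2,3} = 0
G(15) = mex{0,0,2} = 1
G(16) = mex{0,3,2} = 1
G(17) = mex{1,1,0} = 2
G(18) = mex{1,0,3} = 2
G(19) = mex{2,0,1} = 3
G(20) = mex{2,1,0} = 3
G_C(20) = 3.
Combined Grundy value = 0 ⊕ 3 ⊕ 3 = 0.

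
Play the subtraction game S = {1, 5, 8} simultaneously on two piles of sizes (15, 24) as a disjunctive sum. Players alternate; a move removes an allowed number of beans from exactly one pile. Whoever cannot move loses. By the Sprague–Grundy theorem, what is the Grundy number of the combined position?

All piles use S = {1, 5, 8}:
n :  0  1  2  3  4  5  6  7  8  9 10 11 12 13 14 15 16 17 18 19 20 21 22 23 24
G :  0  1  0  1  0  1  0  1  2  3  2  3  2  0  1  0  1  0  1  0  1  2  3  2  3
Pile A: G(15) = 0.
Pile B: G(24) = 3.
Combined Grundy value = 0 ⊕ 3 = 3.

3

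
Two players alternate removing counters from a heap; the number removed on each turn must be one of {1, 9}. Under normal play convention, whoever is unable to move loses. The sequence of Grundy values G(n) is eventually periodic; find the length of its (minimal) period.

G(0) = 0
G(1) = mex{0} = 1
G(2) = mex{1} = 0
G(3) = mex{0} = 1
G(4) = mex{1} = 0
G(5) = mex{0} = 1
G(6) = mex{1} = 0
G(7) = mex{0} = 1
G(8) = mex{1} = 0
G(9) = mex{0,0} = 1
G(10) = mex{1,1} = 0
G(11) = mex{0,0} = 1
G(12) = mex{1,1} = 0
G(13) = mex{0,0} = 1
G(14) = mex{1,1} = 0
G(n+2) = G(n) holds for n = 0,…,8 (a full window of length max(S) = 9), so the sequence is purely periodic with period 2.

2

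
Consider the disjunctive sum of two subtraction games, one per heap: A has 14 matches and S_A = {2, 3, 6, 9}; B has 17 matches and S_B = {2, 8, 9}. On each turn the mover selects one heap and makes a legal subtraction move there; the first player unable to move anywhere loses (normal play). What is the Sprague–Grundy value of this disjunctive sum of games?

0

Heap A, S = {2, 3, 6, 9}:
n :  0  1  2  3  4  5  6  7  8  9 10 11 12 13 14
G :  0  0  1  1  2  0  3  1  2  2  3  3  0  0  1
G_A(14) = 1.
Heap B, S = {2, 8, 9}:
G(0) = 0
G(1) = mex{} = 0
G(2) = mex{0} = 1
G(3) = mex{0} = 1
G(4) = mex{1} = 0
G(5) = mex{1} = 0
G(6) = mex{0} = 1
G(7) = mex{0} = 1
G(8) = mex{1,0} = 2
G(9) = mex{1,0,0} = 2
G(10) = mex{2,1,0} = 3
G(11) = mex{2,1,1} = 0
G(12) = mex{3,0,1} = 2
G(13) = mex{0,0,0} = 1
G(14) = mex{2,1,0} = 3
G(15) = mex{1,1,1} = 0
G(16) = mex{3,2,1} = 0
G(17) = mex{0,2,2} = 1
G_B(17) = 1.
Combined Grundy value = 1 ⊕ 1 = 0.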